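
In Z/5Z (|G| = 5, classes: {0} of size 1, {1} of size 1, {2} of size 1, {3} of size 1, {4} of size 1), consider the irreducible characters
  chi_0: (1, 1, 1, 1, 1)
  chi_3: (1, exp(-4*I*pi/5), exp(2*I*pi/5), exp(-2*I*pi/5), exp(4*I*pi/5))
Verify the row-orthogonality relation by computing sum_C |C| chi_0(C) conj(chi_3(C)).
Sum = 0; so <chi_0, chi_3> = 0 (distinct irreducibles are orthogonal).

Working: Compute term by term over conjugacy classes (|C| * chi_0(C) * conj(chi_3(C))):
  1*(1)*conj(1) + 1*(1)*conj(exp(-4*I*pi/5)) + 1*(1)*conj(exp(2*I*pi/5)) + 1*(1)*conj(exp(-2*I*pi/5)) + 1*(1)*conj(exp(4*I*pi/5))
  = (1) + (exp(4*I*pi/5)) + (exp(-2*I*pi/5)) + (exp(2*I*pi/5)) + (exp(-4*I*pi/5))
  = 0.
(Exp terms are combined using exp(i*s)*conj(exp(i*t)) = exp(i*(s-t)), and sums of them are collapsed using the identity that for every m > 1 the m distinct m-th roots of unity sum to 0, e.g. 1 + exp(2*I*pi/3) + exp(-2*I*pi/3) = 0.)
Dividing by |G| = 5 gives 0/5 = 0, matching the row-orthogonality relation <chi_0, chi_3> = [chi_0 = chi_3].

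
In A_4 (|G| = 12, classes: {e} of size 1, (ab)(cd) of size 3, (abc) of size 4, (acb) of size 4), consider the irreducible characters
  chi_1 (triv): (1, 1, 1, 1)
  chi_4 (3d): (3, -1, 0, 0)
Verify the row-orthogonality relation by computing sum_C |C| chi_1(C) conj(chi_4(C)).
Sum = 0; so <chi_1, chi_4> = 0 (distinct irreducibles are orthogonal).

Argument: Compute term by term over conjugacy classes (|C| * chi_1(C) * conj(chi_4(C))):
  1*(1)*conj(3) + 3*(1)*conj(-1) + 4*(1)*conj(0) + 4*(1)*conj(0)
  = (3) + (-3) + (0) + (0)
  = 0.
(Exp terms are combined using exp(i*s)*conj(exp(i*t)) = exp(i*(s-t)), and sums of them are collapsed using the identity that for every m > 1 the m distinct m-th roots of unity sum to 0, e.g. 1 + exp(2*I*pi/3) + exp(-2*I*pi/3) = 0.)
Dividing by |G| = 12 gives 0/12 = 0, matching the row-orthogonality relation <chi_1, chi_4> = [chi_1 = chi_4].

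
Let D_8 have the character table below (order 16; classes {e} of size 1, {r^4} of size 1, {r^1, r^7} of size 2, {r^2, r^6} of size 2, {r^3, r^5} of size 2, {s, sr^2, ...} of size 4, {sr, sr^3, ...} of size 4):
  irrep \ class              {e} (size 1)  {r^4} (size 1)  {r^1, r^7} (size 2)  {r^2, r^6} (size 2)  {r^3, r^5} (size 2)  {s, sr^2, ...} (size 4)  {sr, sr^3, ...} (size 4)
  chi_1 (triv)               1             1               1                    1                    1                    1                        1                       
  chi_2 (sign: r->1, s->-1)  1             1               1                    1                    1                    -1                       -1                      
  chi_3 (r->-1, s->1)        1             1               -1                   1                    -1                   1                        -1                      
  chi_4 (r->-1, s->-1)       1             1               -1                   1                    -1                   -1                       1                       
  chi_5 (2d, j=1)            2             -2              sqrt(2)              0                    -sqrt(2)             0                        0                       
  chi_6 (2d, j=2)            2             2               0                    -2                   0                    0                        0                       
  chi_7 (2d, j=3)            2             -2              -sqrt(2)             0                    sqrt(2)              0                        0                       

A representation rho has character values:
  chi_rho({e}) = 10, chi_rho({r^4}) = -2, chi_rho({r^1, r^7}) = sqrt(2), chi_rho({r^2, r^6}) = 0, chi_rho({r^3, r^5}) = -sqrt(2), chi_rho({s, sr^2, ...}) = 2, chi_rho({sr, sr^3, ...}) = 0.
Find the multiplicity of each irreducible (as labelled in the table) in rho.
Multiplicities: chi_1: 1, chi_2: 0, chi_3: 1, chi_4: 0, chi_5: 2, chi_6: 1, chi_7: 1.

Why: Use <chi_rho, chi> = (1/|G|) sum_C |C| * chi_rho(C) * conj(chi(C)) with |G| = 16 for each irreducible chi in the table:
  <chi_rho, chi_1> = (1/16)[1*(10)*conj(1) + 1*(-2)*conj(1) + 2*(sqrt(2))*conj(1) + 2*(0)*conj(1) + 2*(-sqrt(2))*conj(1) + 4*(2)*conj(1) + 4*(0)*conj(1)]
      = (1/16)[(10) + (-2) + (2*sqrt(2)) + (0) + (-2*sqrt(2)) + (8) + (0)] = 16/16 = 1
  <chi_rho, chi_2> = (1/16)[1*(10)*conj(1) + 1*(-2)*conj(1) + 2*(sqrt(2))*conj(1) + 2*(0)*conj(1) + 2*(-sqrt(2))*conj(1) + 4*(2)*conj(-1) + 4*(0)*conj(-1)]
      = (1/16)[(10) + (-2) + (2*sqrt(2)) + (0) + (-2*sqrt(2)) + (-8) + (0)] = 0/16 = 0
  <chi_rho, chi_3> = (1/16)[1*(10)*conj(1) + 1*(-2)*conj(1) + 2*(sqrt(2))*conj(-1) + 2*(0)*conj(1) + 2*(-sqrt(2))*conj(-1) + 4*(2)*conj(1) + 4*(0)*conj(-1)]
      = (1/16)[(10) + (-2) + (-2*sqrt(2)) + (0) + (2*sqrt(2)) + (8) + (0)] = 16/16 = 1
  <chi_rho, chi_4> = (1/16)[1*(10)*conj(1) + 1*(-2)*conj(1) + 2*(sqrt(2))*conj(-1) + 2*(0)*conj(1) + 2*(-sqrt(2))*conj(-1) + 4*(2)*conj(-1) + 4*(0)*conj(1)]
      = (1/16)[(10) + (-2) + (-2*sqrt(2)) + (0) + (2*sqrt(2)) + (-8) + (0)] = 0/16 = 0
  <chi_rho, chi_5> = (1/16)[1*(10)*conj(2) + 1*(-2)*conj(-2) + 2*(sqrt(2))*conj(sqrt(2)) + 2*(0)*conj(0) + 2*(-sqrt(2))*conj(-sqrt(2)) + 4*(2)*conj(0) + 4*(0)*conj(0)]
      = (1/16)[(20) + (4) + (4) + (0) + (4) + (0) + (0)] = 32/16 = 2
  <chi_rho, chi_6> = (1/16)[1*(10)*conj(2) + 1*(-2)*conj(2) + 2*(sqrt(2))*conj(0) + 2*(0)*conj(-2) + 2*(-sqrt(2))*conj(0) + 4*(2)*conj(0) + 4*(0)*conj(0)]
      = (1/16)[(20) + (-4) + (0) + (0) + (0) + (0) + (0)] = 16/16 = 1
  <chi_rho, chi_7> = (1/16)[1*(10)*conj(2) + 1*(-2)*conj(-2) + 2*(sqrt(2))*conj(-sqrt(2)) + 2*(0)*conj(0) + 2*(-sqrt(2))*conj(sqrt(2)) + 4*(2)*conj(0) + 4*(0)*conj(0)]
      = (1/16)[(20) + (4) + (-4) + (0) + (-4) + (0) + (0)] = 16/16 = 1
Dimension check: dim(rho) = sum (mult * dim) = 1*1 + 0*1 + 1*1 + 0*1 + 2*2 + 1*2 + 1*2 = 10 = chi_rho(e) = 10.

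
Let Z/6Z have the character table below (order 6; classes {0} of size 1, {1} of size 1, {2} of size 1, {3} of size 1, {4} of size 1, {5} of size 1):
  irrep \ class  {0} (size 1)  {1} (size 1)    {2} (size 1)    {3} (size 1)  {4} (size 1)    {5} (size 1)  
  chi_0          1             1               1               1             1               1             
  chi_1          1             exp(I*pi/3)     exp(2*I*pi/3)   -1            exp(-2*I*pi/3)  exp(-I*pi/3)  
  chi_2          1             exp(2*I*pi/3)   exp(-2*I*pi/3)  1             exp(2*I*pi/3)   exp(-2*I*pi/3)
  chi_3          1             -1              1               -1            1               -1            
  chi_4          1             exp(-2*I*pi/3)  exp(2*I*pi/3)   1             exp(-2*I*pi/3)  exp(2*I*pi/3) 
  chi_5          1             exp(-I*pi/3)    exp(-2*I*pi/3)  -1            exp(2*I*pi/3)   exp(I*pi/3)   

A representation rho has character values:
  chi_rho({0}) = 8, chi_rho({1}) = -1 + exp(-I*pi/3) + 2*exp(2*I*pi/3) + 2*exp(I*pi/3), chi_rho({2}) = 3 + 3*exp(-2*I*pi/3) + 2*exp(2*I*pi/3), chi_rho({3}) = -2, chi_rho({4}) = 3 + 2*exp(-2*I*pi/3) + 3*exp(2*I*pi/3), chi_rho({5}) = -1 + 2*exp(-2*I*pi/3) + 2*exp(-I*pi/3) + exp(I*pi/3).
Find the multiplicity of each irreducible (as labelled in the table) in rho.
Multiplicities: chi_0: 1, chi_1: 2, chi_2: 2, chi_3: 2, chi_4: 0, chi_5: 1.

Proof sketch: Use <chi_rho, chi> = (1/|G|) sum_C |C| * chi_rho(C) * conj(chi(C)) with |G| = 6 for each irreducible chi in the table:
  <chi_rho, chi_0> = (1/6)[1*(8)*conj(1) + 1*(-1 + exp(-I*pi/3) + 2*exp(2*I*pi/3) + 2*exp(I*pi/3))*conj(1) + 1*(3 + 3*exp(-2*I*pi/3) + 2*exp(2*I*pi/3))*conj(1) + 1*(-2)*conj(1) + 1*(3 + 2*exp(-2*I*pi/3) + 3*exp(2*I*pi/3))*conj(1) + 1*(-1 + 2*exp(-2*I*pi/3) + 2*exp(-I*pi/3) + exp(I*pi/3))*conj(1)]
      = (1/6)[(8) + (-1 + exp(-I*pi/3) + 2*exp(2*I*pi/3) + 2*exp(I*pi/3)) + (3 + 3*exp(-2*I*pi/3) + 2*exp(2*I*pi/3)) + (-2) + (3 + 2*exp(-2*I*pi/3) + 3*exp(2*I*pi/3)) + (-1 + 2*exp(-2*I*pi/3) + 2*exp(-I*pi/3) + exp(I*pi/3))] = 6/6 = 1
  <chi_rho, chi_1> = (1/6)[1*(8)*conj(1) + 1*(-1 + exp(-I*pi/3) + 2*exp(2*I*pi/3) + 2*exp(I*pi/3))*conj(exp(I*pi/3)) + 1*(3 + 3*exp(-2*I*pi/3) + 2*exp(2*I*pi/3))*conj(exp(2*I*pi/3)) + 1*(-2)*conj(-1) + 1*(3 + 2*exp(-2*I*pi/3) + 3*exp(2*I*pi/3))*conj(exp(-2*I*pi/3)) + 1*(-1 + 2*exp(-2*I*pi/3) + 2*exp(-I*pi/3) + exp(I*pi/3))*conj(exp(-I*pi/3))]
      = (1/6)[(8) + (2 + exp(-2*I*pi/3) - exp(-I*pi/3) + 2*exp(I*pi/3)) + (-1) + (2) + (-1) + (2 + 2*exp(-I*pi/3) - exp(I*pi/3) + exp(2*I*pi/3))] = 12/6 = 2
  <chi_rho, chi_2> = (1/6)[1*(8)*conj(1) + 1*(-1 + exp(-I*pi/3) + 2*exp(2*I*pi/3) + 2*exp(I*pi/3))*conj(exp(2*I*pi/3)) + 1*(3 + 3*exp(-2*I*pi/3) + 2*exp(2*I*pi/3))*conj(exp(-2*I*pi/3)) + 1*(-2)*conj(1) + 1*(3 + 2*exp(-2*I*pi/3) + 3*exp(2*I*pi/3))*conj(exp(2*I*pi/3)) + 1*(-1 + 2*exp(-2*I*pi/3) + 2*exp(-I*pi/3) + exp(I*pi/3))*conj(exp(-2*I*pi/3))]
      = (1/6)[(8) + (1 + 2*exp(-I*pi/3) - exp(-2*I*pi/3)) + (3 + 2*exp(-2*I*pi/3) + 3*exp(2*I*pi/3)) + (-2) + (3 + 3*exp(-2*I*pi/3) + 2*exp(2*I*pi/3)) + (1 - exp(2*I*pi/3) + 2*exp(I*pi/3))] = 12/6 = 2
  <chi_rho, chi_3> = (1/6)[1*(8)*conj(1) + 1*(-1 + exp(-I*pi/3) + 2*exp(2*I*pi/3) + 2*exp(I*pi/3))*conj(-1) + 1*(3 + 3*exp(-2*I*pi/3) + 2*exp(2*I*pi/3))*conj(1) + 1*(-2)*conj(-1) + 1*(3 + 2*exp(-2*I*pi/3) + 3*exp(2*I*pi/3))*conj(1) + 1*(-1 + 2*exp(-2*I*pi/3) + 2*exp(-I*pi/3) + exp(I*pi/3))*conj(-1)]
      = (1/6)[(8) + (1 - 2*exp(I*pi/3) - 2*exp(2*I*pi/3) - exp(-I*pi/3)) + (3 + 3*exp(-2*I*pi/3) + 2*exp(2*I*pi/3)) + (2) + (3 + 2*exp(-2*I*pi/3) + 3*exp(2*I*pi/3)) + (1 - exp(I*pi/3) - 2*exp(-I*pi/3) - 2*exp(-2*I*pi/3))] = 12/6 = 2
  <chi_rho, chi_4> = (1/6)[1*(8)*conj(1) + 1*(-1 + exp(-I*pi/3) + 2*exp(2*I*pi/3) + 2*exp(I*pi/3))*conj(exp(-2*I*pi/3)) + 1*(3 + 3*exp(-2*I*pi/3) + 2*exp(2*I*pi/3))*conj(exp(2*I*pi/3)) + 1*(-2)*conj(1) + 1*(3 + 2*exp(-2*I*pi/3) + 3*exp(2*I*pi/3))*conj(exp(-2*I*pi/3)) + 1*(-1 + 2*exp(-2*I*pi/3) + 2*exp(-I*pi/3) + exp(I*pi/3))*conj(exp(2*I*pi/3))]
      = (1/6)[(8) + (-2 + 2*exp(-2*I*pi/3) - exp(2*I*pi/3) + exp(I*pi/3)) + (-1) + (-2) + (-1) + (-2 + exp(-I*pi/3) - exp(-2*I*pi/3) + 2*exp(2*I*pi/3))] = 0/6 = 0
  <chi_rho, chi_5> = (1/6)[1*(8)*conj(1) + 1*(-1 + exp(-I*pi/3) + 2*exp(2*I*pi/3) + 2*exp(I*pi/3))*conj(exp(-I*pi/3)) + 1*(3 + 3*exp(-2*I*pi/3) + 2*exp(2*I*pi/3))*conj(exp(-2*I*pi/3)) + 1*(-2)*conj(-1) + 1*(3 + 2*exp(-2*I*pi/3) + 3*exp(2*I*pi/3))*conj(exp(2*I*pi/3)) + 1*(-1 + 2*exp(-2*I*pi/3) + 2*exp(-I*pi/3) + exp(I*pi/3))*conj(exp(I*pi/3))]
      = (1/6)[(8) + (-1 - exp(I*pi/3) + 2*exp(2*I*pi/3)) + (3 + 2*exp(-2*I*pi/3) + 3*exp(2*I*pi/3)) + (2) + (3 + 3*exp(-2*I*pi/3) + 2*exp(2*I*pi/3)) + (-1 + 2*exp(-2*I*pi/3) - exp(-I*pi/3))] = 6/6 = 1
(Exp terms are combined using exp(i*s)*conj(exp(i*t)) = exp(i*(s-t)), and sums of them are collapsed using the identity that for every m > 1 the m distinct m-th roots of unity sum to 0, e.g. 1 + exp(2*I*pi/3) + exp(-2*I*pi/3) = 0.)
Dimension check: dim(rho) = sum (mult * dim) = 1*1 + 2*1 + 2*1 + 2*1 + 0*1 + 1*1 = 8 = chi_rho(e) = 8.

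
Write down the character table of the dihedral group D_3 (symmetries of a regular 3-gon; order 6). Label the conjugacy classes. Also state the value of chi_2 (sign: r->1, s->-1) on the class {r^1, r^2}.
Conjugacy classes: {e} of size 1, {r^1, r^2} of size 2, {s, sr, ..., sr^2} of size 3.
Character table:
  irrep \ class              {e} (size 1)  {r^1, r^2} (size 2)  {s, sr, ..., sr^2} (size 3)
  chi_1 (triv)               1             1                    1                          
  chi_2 (sign: r->1, s->-1)  1             1                    -1                         
  chi_3 (2d, j=1)            2             -1                   0                          

Spot check: chi_2 (sign: r->1, s->-1) on {r^1, r^2} = 1.

D_3 has order 2*3 = 6 with 3 conjugacy classes, hence 3 irreducibles. Sum of squared dims 1 + 1 + 4 = 6 = |G|. Linear characters come from the abelianisation; the 2-dimensional irreps have character r^k -> 2*cos(2*pi*j*k/3), reflections -> 0.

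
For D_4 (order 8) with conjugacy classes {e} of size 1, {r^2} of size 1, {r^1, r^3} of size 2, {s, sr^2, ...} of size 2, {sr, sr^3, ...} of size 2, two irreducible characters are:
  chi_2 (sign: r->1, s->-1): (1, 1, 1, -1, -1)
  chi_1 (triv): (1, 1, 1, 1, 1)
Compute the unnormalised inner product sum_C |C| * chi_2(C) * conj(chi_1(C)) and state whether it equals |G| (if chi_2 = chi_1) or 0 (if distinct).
Sum = 0; so <chi_2, chi_1> = 0 (distinct irreducibles are orthogonal).

Working: Compute term by term over conjugacy classes (|C| * chi_2(C) * conj(chi_1(C))):
  1*(1)*conj(1) + 1*(1)*conj(1) + 2*(1)*conj(1) + 2*(-1)*conj(1) + 2*(-1)*conj(1)
  = (1) + (1) + (2) + (-2) + (-2)
  = 0.
Dividing by |G| = 8 gives 0/8 = 0, matching the row-orthogonality relation <chi_2, chi_1> = [chi_2 = chi_1].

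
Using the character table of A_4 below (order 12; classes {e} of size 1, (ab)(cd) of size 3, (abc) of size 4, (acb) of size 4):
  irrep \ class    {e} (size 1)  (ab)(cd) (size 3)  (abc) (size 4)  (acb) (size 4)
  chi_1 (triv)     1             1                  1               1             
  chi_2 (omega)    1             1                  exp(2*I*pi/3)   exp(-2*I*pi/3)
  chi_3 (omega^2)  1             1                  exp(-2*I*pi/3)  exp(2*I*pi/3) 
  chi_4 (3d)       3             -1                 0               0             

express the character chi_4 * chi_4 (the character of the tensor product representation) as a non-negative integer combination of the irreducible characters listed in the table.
chi_4 tensor chi_4 = chi_1 + chi_2 + chi_3 + 2*chi_4 (all other irreducibles have multiplicity 0).

Reasoning: The character of a tensor product is the pointwise product (chi_4 * chi_4)(C) = chi_4(C) * chi_4(C):
  {e}: (3)*(3), (ab)(cd): (-1)*(-1), (abc): (0)*(0), (acb): (0)*(0)
so (chi_4 * chi_4) takes values
  {e} -> 9, (ab)(cd) -> 1, (abc) -> 0, (acb) -> 0.
Now take the inner product of this character with each irreducible chi from the table, <chi_4*chi_4, chi> = (1/12) sum_C |C| (chi_4*chi_4)(C) conj(chi(C)):
  <chi_4*chi_4, chi_1> = (1/12)[1*(9)*conj(1) + 3*(1)*conj(1) + 4*(0)*conj(1) + 4*(0)*conj(1)]
      = (1/12)[(9) + (3) + (0) + (0)] = 12/12 = 1
  <chi_4*chi_4, chi_2> = (1/12)[1*(9)*conj(1) + 3*(1)*conj(1) + 4*(0)*conj(exp(2*I*pi/3)) + 4*(0)*conj(exp(-2*I*pi/3))]
      = (1/12)[(9) + (3) + (0) + (0)] = 12/12 = 1
  <chi_4*chi_4, chi_3> = (1/12)[1*(9)*conj(1) + 3*(1)*conj(1) + 4*(0)*conj(exp(-2*I*pi/3)) + 4*(0)*conj(exp(2*I*pi/3))]
      = (1/12)[(9) + (3) + (0) + (0)] = 12/12 = 1
  <chi_4*chi_4, chi_4> = (1/12)[1*(9)*conj(3) + 3*(1)*conj(-1) + 4*(0)*conj(0) + 4*(0)*conj(0)]
      = (1/12)[(27) + (-3) + (0) + (0)] = 24/12 = 2
(Exp terms are combined using exp(i*s)*conj(exp(i*t)) = exp(i*(s-t)), and sums of them are collapsed using the identity that for every m > 1 the m distinct m-th roots of unity sum to 0, e.g. 1 + exp(2*I*pi/3) + exp(-2*I*pi/3) = 0.)
Hence the multiplicities are chi_1: 1, chi_2: 1, chi_3: 1, chi_4: 2. Dimension check: dim(chi_4)*dim(chi_4) = 3*3 = 9 and sum (mult * dim) = 1*1 + 1*1 + 1*1 + 2*3 = 9.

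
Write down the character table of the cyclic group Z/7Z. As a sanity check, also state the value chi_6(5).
Character table of Z/7Z (irreps indexed chi_0,...,chi_6 with chi_k(m) = zeta_7^(k*m), zeta_7 = exp(2*pi*i/7)):
  irrep \ class  {0} (size 1)  {1} (size 1)    {2} (size 1)    {3} (size 1)    {4} (size 1)    {5} (size 1)    {6} (size 1)  
  chi_0          1             1               1               1               1               1               1             
  chi_1          1             exp(2*I*pi/7)   exp(4*I*pi/7)   exp(6*I*pi/7)   exp(-6*I*pi/7)  exp(-4*I*pi/7)  exp(-2*I*pi/7)
  chi_2          1             exp(4*I*pi/7)   exp(-6*I*pi/7)  exp(-2*I*pi/7)  exp(2*I*pi/7)   exp(6*I*pi/7)   exp(-4*I*pi/7)
  chi_3          1             exp(6*I*pi/7)   exp(-2*I*pi/7)  exp(4*I*pi/7)   exp(-4*I*pi/7)  exp(2*I*pi/7)   exp(-6*I*pi/7)
  chi_4          1             exp(-6*I*pi/7)  exp(2*I*pi/7)   exp(-4*I*pi/7)  exp(4*I*pi/7)   exp(-2*I*pi/7)  exp(6*I*pi/7) 
  chi_5          1             exp(-4*I*pi/7)  exp(6*I*pi/7)   exp(2*I*pi/7)   exp(-2*I*pi/7)  exp(-6*I*pi/7)  exp(4*I*pi/7) 
  chi_6          1             exp(-2*I*pi/7)  exp(-4*I*pi/7)  exp(-6*I*pi/7)  exp(6*I*pi/7)   exp(4*I*pi/7)   exp(2*I*pi/7) 

Spot check: chi_6(5) = zeta_7^(6*5) = zeta_7^30 = exp(4*I*pi/7).

Working: Z/7Z is abelian, so all 7 irreducible complex representations are 1-dimensional. They are given by chi_k(m) = zeta_7^(k*m) for k = 0,...,6. Row orthogonality: sum_m chi_k(m) conj(chi_l(m)) = 7 * [k = l].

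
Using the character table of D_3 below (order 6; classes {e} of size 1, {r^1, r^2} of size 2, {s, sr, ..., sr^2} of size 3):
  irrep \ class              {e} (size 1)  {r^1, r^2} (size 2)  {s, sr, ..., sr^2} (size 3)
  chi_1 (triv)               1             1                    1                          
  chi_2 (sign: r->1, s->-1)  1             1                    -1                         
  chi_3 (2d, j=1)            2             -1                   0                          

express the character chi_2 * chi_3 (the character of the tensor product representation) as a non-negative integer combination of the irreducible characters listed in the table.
chi_2 tensor chi_3 = chi_3 (all other irreducibles have multiplicity 0).

Working: The character of a tensor product is the pointwise product (chi_2 * chi_3)(C) = chi_2(C) * chi_3(C):
  {e}: (1)*(2), {r^1, r^2}: (1)*(-1), {s, sr, ..., sr^2}: (-1)*(0)
so (chi_2 * chi_3) takes values
  {e} -> 2, {r^1, r^2} -> -1, {s, sr, ..., sr^2} -> 0.
Now take the inner product of this character with each irreducible chi from the table, <chi_2*chi_3, chi> = (1/6) sum_C |C| (chi_2*chi_3)(C) conj(chi(C)):
  <chi_2*chi_3, chi_1> = (1/6)[1*(2)*conj(1) + 2*(-1)*conj(1) + 3*(0)*conj(1)]
      = (1/6)[(2) + (-2) + (0)] = 0/6 = 0
  <chi_2*chi_3, chi_2> = (1/6)[1*(2)*conj(1) + 2*(-1)*conj(1) + 3*(0)*conj(-1)]
      = (1/6)[(2) + (-2) + (0)] = 0/6 = 0
  <chi_2*chi_3, chi_3> = (1/6)[1*(2)*conj(2) + 2*(-1)*conj(-1) + 3*(0)*conj(0)]
      = (1/6)[(4) + (2) + (0)] = 6/6 = 1
Hence the multiplicities are chi_3: 1. Dimension check: dim(chi_2)*dim(chi_3) = 1*2 = 2 and sum (mult * dim) = 1*2 = 2.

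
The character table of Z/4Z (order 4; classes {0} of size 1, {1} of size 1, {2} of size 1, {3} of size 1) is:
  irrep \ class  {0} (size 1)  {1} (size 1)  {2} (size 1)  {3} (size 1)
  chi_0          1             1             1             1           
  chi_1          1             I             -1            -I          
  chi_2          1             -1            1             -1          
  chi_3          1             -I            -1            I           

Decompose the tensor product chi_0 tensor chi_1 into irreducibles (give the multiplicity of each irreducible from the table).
chi_0 tensor chi_1 = chi_1 (all other irreducibles have multiplicity 0).

Why: The character of a tensor product is the pointwise product (chi_0 * chi_1)(C) = chi_0(C) * chi_1(C):
  {0}: (1)*(1), {1}: (1)*(I), {2}: (1)*(-1), {3}: (1)*(-I)
so (chi_0 * chi_1) takes values
  {0} -> 1, {1} -> I, {2} -> -1, {3} -> -I.
Now take the inner product of this character with each irreducible chi from the table, <chi_0*chi_1, chi> = (1/4) sum_C |C| (chi_0*chi_1)(C) conj(chi(C)):
  <chi_0*chi_1, chi_0> = (1/4)[1*(1)*conj(1) + 1*(I)*conj(1) + 1*(-1)*conj(1) + 1*(-I)*conj(1)]
      = (1/4)[(1) + (I) + (-1) + (-I)] = 0/4 = 0
  <chi_0*chi_1, chi_1> = (1/4)[1*(1)*conj(1) + 1*(I)*conj(I) + 1*(-1)*conj(-1) + 1*(-I)*conj(-I)]
      = (1/4)[(1) + (1) + (1) + (1)] = 4/4 = 1
  <chi_0*chi_1, chi_2> = (1/4)[1*(1)*conj(1) + 1*(I)*conj(-1) + 1*(-1)*conj(1) + 1*(-I)*conj(-1)]
      = (1/4)[(1) + (-I) + (-1) + (I)] = 0/4 = 0
  <chi_0*chi_1, chi_3> = (1/4)[1*(1)*conj(1) + 1*(I)*conj(-I) + 1*(-1)*conj(-1) + 1*(-I)*conj(I)]
      = (1/4)[(1) + (-1) + (1) + (-1)] = 0/4 = 0
(Exp terms are combined using exp(i*s)*conj(exp(i*t)) = exp(i*(s-t)), and sums of them are collapsed using the identity that for every m > 1 the m distinct m-th roots of unity sum to 0, e.g. 1 + exp(2*I*pi/3) + exp(-2*I*pi/3) = 0.)
Hence the multiplicities are chi_1: 1. Dimension check: dim(chi_0)*dim(chi_1) = 1*1 = 1 and sum (mult * dim) = 1*1 = 1.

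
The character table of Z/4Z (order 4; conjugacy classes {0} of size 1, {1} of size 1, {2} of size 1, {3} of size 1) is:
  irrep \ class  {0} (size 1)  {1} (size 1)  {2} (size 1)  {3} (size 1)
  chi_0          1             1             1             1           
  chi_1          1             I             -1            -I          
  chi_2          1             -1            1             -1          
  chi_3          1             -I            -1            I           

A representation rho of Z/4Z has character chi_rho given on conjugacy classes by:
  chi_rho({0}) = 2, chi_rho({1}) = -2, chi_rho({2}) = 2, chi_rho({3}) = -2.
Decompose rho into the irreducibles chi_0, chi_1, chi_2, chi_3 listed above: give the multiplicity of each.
Multiplicities: chi_0: 0, chi_1: 0, chi_2: 2, chi_3: 0.

Details: Use <chi_rho, chi> = (1/|G|) sum_C |C| * chi_rho(C) * conj(chi(C)) with |G| = 4 for each irreducible chi in the table:
  <chi_rho, chi_0> = (1/4)[1*(2)*conj(1) + 1*(-2)*conj(1) + 1*(2)*conj(1) + 1*(-2)*conj(1)]
      = (1/4)[(2) + (-2) + (2) + (-2)] = 0/4 = 0
  <chi_rho, chi_1> = (1/4)[1*(2)*conj(1) + 1*(-2)*conj(I) + 1*(2)*conj(-1) + 1*(-2)*conj(-I)]
      = (1/4)[(2) + (2*I) + (-2) + (-2*I)] = 0/4 = 0
  <chi_rho, chi_2> = (1/4)[1*(2)*conj(1) + 1*(-2)*conj(-1) + 1*(2)*conj(1) + 1*(-2)*conj(-1)]
      = (1/4)[(2) + (2) + (2) + (2)] = 8/4 = 2
  <chi_rho, chi_3> = (1/4)[1*(2)*conj(1) + 1*(-2)*conj(-I) + 1*(2)*conj(-1) + 1*(-2)*conj(I)]
      = (1/4)[(2) + (-2*I) + (-2) + (2*I)] = 0/4 = 0
(Exp terms are combined using exp(i*s)*conj(exp(i*t)) = exp(i*(s-t)), and sums of them are collapsed using the identity that for every m > 1 the m distinct m-th roots of unity sum to 0, e.g. 1 + exp(2*I*pi/3) + exp(-2*I*pi/3) = 0.)
Dimension check: dim(rho) = sum (mult * dim) = 0*1 + 0*1 + 2*1 + 0*1 = 2 = chi_rho(e) = 2.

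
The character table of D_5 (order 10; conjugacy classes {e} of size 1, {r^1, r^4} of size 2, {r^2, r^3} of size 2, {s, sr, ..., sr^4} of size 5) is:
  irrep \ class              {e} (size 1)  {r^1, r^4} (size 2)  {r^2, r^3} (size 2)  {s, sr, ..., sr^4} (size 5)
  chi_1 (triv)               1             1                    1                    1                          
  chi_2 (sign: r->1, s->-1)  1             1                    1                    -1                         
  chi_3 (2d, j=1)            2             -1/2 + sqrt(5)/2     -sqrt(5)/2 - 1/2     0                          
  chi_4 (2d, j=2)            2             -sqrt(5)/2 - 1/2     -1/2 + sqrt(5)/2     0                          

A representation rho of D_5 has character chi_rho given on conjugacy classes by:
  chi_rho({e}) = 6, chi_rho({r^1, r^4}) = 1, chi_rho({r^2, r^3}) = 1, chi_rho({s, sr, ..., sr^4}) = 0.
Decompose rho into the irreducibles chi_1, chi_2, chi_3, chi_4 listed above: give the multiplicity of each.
Multiplicities: chi_1: 1, chi_2: 1, chi_3: 1, chi_4: 1.

Argument: Use <chi_rho, chi> = (1/|G|) sum_C |C| * chi_rho(C) * conj(chi(C)) with |G| = 10 for each irreducible chi in the table:
  <chi_rho, chi_1> = (1/10)[1*(6)*conj(1) + 2*(1)*conj(1) + 2*(1)*conj(1) + 5*(0)*conj(1)]
      = (1/10)[(6) + (2) + (2) + (0)] = 10/10 = 1
  <chi_rho, chi_2> = (1/10)[1*(6)*conj(1) + 2*(1)*conj(1) + 2*(1)*conj(1) + 5*(0)*conj(-1)]
      = (1/10)[(6) + (2) + (2) + (0)] = 10/10 = 1
  <chi_rho, chi_3> = (1/10)[1*(6)*conj(2) + 2*(1)*conj(-1/2 + sqrt(5)/2) + 2*(1)*conj(-sqrt(5)/2 - 1/2) + 5*(0)*conj(0)]
      = (1/10)[(12) + (-1 + sqrt(5)) + (-sqrt(5) - 1) + (0)] = 10/10 = 1
  <chi_rho, chi_4> = (1/10)[1*(6)*conj(2) + 2*(1)*conj(-sqrt(5)/2 - 1/2) + 2*(1)*conj(-1/2 + sqrt(5)/2) + 5*(0)*conj(0)]
      = (1/10)[(12) + (-sqrt(5) - 1) + (-1 + sqrt(5)) + (0)] = 10/10 = 1
Dimension check: dim(rho) = sum (mult * dim) = 1*1 + 1*1 + 1*2 + 1*2 = 6 = chi_rho(e) = 6.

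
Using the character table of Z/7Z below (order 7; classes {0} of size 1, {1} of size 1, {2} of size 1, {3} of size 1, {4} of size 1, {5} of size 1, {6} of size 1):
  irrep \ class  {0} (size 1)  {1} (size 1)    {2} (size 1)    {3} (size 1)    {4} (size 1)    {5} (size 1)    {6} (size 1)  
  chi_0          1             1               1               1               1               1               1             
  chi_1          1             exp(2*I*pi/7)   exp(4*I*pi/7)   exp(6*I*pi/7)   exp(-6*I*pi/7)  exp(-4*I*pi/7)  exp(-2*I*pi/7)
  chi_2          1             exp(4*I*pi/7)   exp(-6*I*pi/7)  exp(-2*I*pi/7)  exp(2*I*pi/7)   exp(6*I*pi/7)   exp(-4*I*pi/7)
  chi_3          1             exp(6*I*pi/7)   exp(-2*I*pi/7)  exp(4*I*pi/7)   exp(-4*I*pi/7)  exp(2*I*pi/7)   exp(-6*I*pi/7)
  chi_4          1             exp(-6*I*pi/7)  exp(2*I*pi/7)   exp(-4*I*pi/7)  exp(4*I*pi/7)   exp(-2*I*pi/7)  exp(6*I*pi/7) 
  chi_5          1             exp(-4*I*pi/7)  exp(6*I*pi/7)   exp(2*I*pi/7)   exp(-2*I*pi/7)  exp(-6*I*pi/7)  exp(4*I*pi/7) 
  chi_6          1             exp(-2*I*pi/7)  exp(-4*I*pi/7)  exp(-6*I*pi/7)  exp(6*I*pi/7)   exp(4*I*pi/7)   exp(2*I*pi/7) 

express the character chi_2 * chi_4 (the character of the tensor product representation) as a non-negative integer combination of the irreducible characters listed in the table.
chi_2 tensor chi_4 = chi_6 (all other irreducibles have multiplicity 0).

Justification: The character of a tensor product is the pointwise product (chi_2 * chi_4)(C) = chi_2(C) * chi_4(C):
  {0}: (1)*(1), {1}: (exp(4*I*pi/7))*(exp(-6*I*pi/7)), {2}: (exp(-6*I*pi/7))*(exp(2*I*pi/7)), {3}: (exp(-2*I*pi/7))*(exp(-4*I*pi/7)), {4}: (exp(2*I*pi/7))*(exp(4*I*pi/7)), {5}: (exp(6*I*pi/7))*(exp(-2*I*pi/7)), {6}: (exp(-4*I*pi/7))*(exp(6*I*pi/7))
so (chi_2 * chi_4) takes values
  {0} -> 1, {1} -> exp(-2*I*pi/7), {2} -> exp(-4*I*pi/7), {3} -> exp(-6*I*pi/7), {4} -> exp(6*I*pi/7), {5} -> exp(4*I*pi/7), {6} -> exp(2*I*pi/7).
Now take the inner product of this character with each irreducible chi from the table, <chi_2*chi_4, chi> = (1/7) sum_C |C| (chi_2*chi_4)(C) conj(chi(C)):
  <chi_2*chi_4, chi_0> = (1/7)[1*(1)*conj(1) + 1*(exp(-2*I*pi/7))*conj(1) + 1*(exp(-4*I*pi/7))*conj(1) + 1*(exp(-6*I*pi/7))*conj(1) + 1*(exp(6*I*pi/7))*conj(1) + 1*(exp(4*I*pi/7))*conj(1) + 1*(exp(2*I*pi/7))*conj(1)]
      = (1/7)[(1) + (exp(-2*I*pi/7)) + (exp(-4*I*pi/7)) + (exp(-6*I*pi/7)) + (exp(6*I*pi/7)) + (exp(4*I*pi/7)) + (exp(2*I*pi/7))] = 0/7 = 0
  <chi_2*chi_4, chi_1> = (1/7)[1*(1)*conj(1) + 1*(exp(-2*I*pi/7))*conj(exp(2*I*pi/7)) + 1*(exp(-4*I*pi/7))*conj(exp(4*I*pi/7)) + 1*(exp(-6*I*pi/7))*conj(exp(6*I*pi/7)) + 1*(exp(6*I*pi/7))*conj(exp(-6*I*pi/7)) + 1*(exp(4*I*pi/7))*conj(exp(-4*I*pi/7)) + 1*(exp(2*I*pi/7))*conj(exp(-2*I*pi/7))]
      = (1/7)[(1) + (exp(-4*I*pi/7)) + (exp(6*I*pi/7)) + (exp(2*I*pi/7)) + (exp(-2*I*pi/7)) + (exp(-6*I*pi/7)) + (exp(4*I*pi/7))] = 0/7 = 0
  <chi_2*chi_4, chi_2> = (1/7)[1*(1)*conj(1) + 1*(exp(-2*I*pi/7))*conj(exp(4*I*pi/7)) + 1*(exp(-4*I*pi/7))*conj(exp(-6*I*pi/7)) + 1*(exp(-6*I*pi/7))*conj(exp(-2*I*pi/7)) + 1*(exp(6*I*pi/7))*conj(exp(2*I*pi/7)) + 1*(exp(4*I*pi/7))*conj(exp(6*I*pi/7)) + 1*(exp(2*I*pi/7))*conj(exp(-4*I*pi/7))]
      = (1/7)[(1) + (exp(-6*I*pi/7)) + (exp(2*I*pi/7)) + (exp(-4*I*pi/7)) + (exp(4*I*pi/7)) + (exp(-2*I*pi/7)) + (exp(6*I*pi/7))] = 0/7 = 0
  <chi_2*chi_4, chi_3> = (1/7)[1*(1)*conj(1) + 1*(exp(-2*I*pi/7))*conj(exp(6*I*pi/7)) + 1*(exp(-4*I*pi/7))*conj(exp(-2*I*pi/7)) + 1*(exp(-6*I*pi/7))*conj(exp(4*I*pi/7)) + 1*(exp(6*I*pi/7))*conj(exp(-4*I*pi/7)) + 1*(exp(4*I*pi/7))*conj(exp(2*I*pi/7)) + 1*(exp(2*I*pi/7))*conj(exp(-6*I*pi/7))]
      = (1/7)[(1) + (exp(6*I*pi/7)) + (exp(-2*I*pi/7)) + (exp(4*I*pi/7)) + (exp(-4*I*pi/7)) + (exp(2*I*pi/7)) + (exp(-6*I*pi/7))] = 0/7 = 0
  <chi_2*chi_4, chi_4> = (1/7)[1*(1)*conj(1) + 1*(exp(-2*I*pi/7))*conj(exp(-6*I*pi/7)) + 1*(exp(-4*I*pi/7))*conj(exp(2*I*pi/7)) + 1*(exp(-6*I*pi/7))*conj(exp(-4*I*pi/7)) + 1*(exp(6*I*pi/7))*conj(exp(4*I*pi/7)) + 1*(exp(4*I*pi/7))*conj(exp(-2*I*pi/7)) + 1*(exp(2*I*pi/7))*conj(exp(6*I*pi/7))]
      = (1/7)[(1) + (exp(4*I*pi/7)) + (exp(-6*I*pi/7)) + (exp(-2*I*pi/7)) + (exp(2*I*pi/7)) + (exp(6*I*pi/7)) + (exp(-4*I*pi/7))] = 0/7 = 0
  <chi_2*chi_4, chi_5> = (1/7)[1*(1)*conj(1) + 1*(exp(-2*I*pi/7))*conj(exp(-4*I*pi/7)) + 1*(exp(-4*I*pi/7))*conj(exp(6*I*pi/7)) + 1*(exp(-6*I*pi/7))*conj(exp(2*I*pi/7)) + 1*(exp(6*I*pi/7))*conj(exp(-2*I*pi/7)) + 1*(exp(4*I*pi/7))*conj(exp(-6*I*pi/7)) + 1*(exp(2*I*pi/7))*conj(exp(4*I*pi/7))]
      = (1/7)[(1) + (exp(2*I*pi/7)) + (exp(4*I*pi/7)) + (exp(6*I*pi/7)) + (exp(-6*I*pi/7)) + (exp(-4*I*pi/7)) + (exp(-2*I*pi/7))] = 0/7 = 0
  <chi_2*chi_4, chi_6> = (1/7)[1*(1)*conj(1) + 1*(exp(-2*I*pi/7))*conj(exp(-2*I*pi/7)) + 1*(exp(-4*I*pi/7))*conj(exp(-4*I*pi/7)) + 1*(exp(-6*I*pi/7))*conj(exp(-6*I*pi/7)) + 1*(exp(6*I*pi/7))*conj(exp(6*I*pi/7)) + 1*(exp(4*I*pi/7))*conj(exp(4*I*pi/7)) + 1*(exp(2*I*pi/7))*conj(exp(2*I*pi/7))]
      = (1/7)[(1) + (1) + (1) + (1) + (1) + (1) + (1)] = 7/7 = 1
(Exp terms are combined using exp(i*s)*conj(exp(i*t)) = exp(i*(s-t)), and sums of them are collapsed using the identity that for every m > 1 the m distinct m-th roots of unity sum to 0, e.g. 1 + exp(2*I*pi/3) + exp(-2*I*pi/3) = 0.)
Hence the multiplicities are chi_6: 1. Dimension check: dim(chi_2)*dim(chi_4) = 1*1 = 1 and sum (mult * dim) = 1*1 = 1.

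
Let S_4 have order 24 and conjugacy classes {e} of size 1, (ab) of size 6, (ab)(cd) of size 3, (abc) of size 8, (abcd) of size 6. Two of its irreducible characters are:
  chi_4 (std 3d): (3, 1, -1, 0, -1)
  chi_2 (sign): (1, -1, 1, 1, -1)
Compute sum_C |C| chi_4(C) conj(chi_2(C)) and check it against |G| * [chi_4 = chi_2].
Sum = 0; so <chi_4, chi_2> = 0 (distinct irreducibles are orthogonal).

Why: Compute term by term over conjugacy classes (|C| * chi_4(C) * conj(chi_2(C))):
  1*(3)*conj(1) + 6*(1)*conj(-1) + 3*(-1)*conj(1) + 8*(0)*conj(1) + 6*(-1)*conj(-1)
  = (3) + (-6) + (-3) + (0) + (6)
  = 0.
Dividing by |G| = 24 gives 0/24 = 0, matching the row-orthogonality relation <chi_4, chi_2> = [chi_4 = chi_2].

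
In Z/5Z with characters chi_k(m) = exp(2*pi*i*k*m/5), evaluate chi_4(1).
chi_4(1) = zeta_5^4 = exp(-2*I*pi/5)

Argument: chi_4(1) = zeta_5^(4*1) = zeta_5^4. Since zeta_5^5 = 1, this equals zeta_5^4 = exp(2*pi*i*4/5) = exp(-2*I*pi/5).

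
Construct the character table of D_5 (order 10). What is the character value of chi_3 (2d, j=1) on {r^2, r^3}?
Conjugacy classes: {e} of size 1, {r^1, r^4} of size 2, {r^2, r^3} of size 2, {s, sr, ..., sr^4} of size 5.
Character table:
  irrep \ class              {e} (size 1)  {r^1, r^4} (size 2)  {r^2, r^3} (size 2)  {s, sr, ..., sr^4} (size 5)
  chi_1 (triv)               1             1                    1                    1                          
  chi_2 (sign: r->1, s->-1)  1             1                    1                    -1                         
  chi_3 (2d, j=1)            2             -1/2 + sqrt(5)/2     -sqrt(5)/2 - 1/2     0                          
  chi_4 (2d, j=2)            2             -sqrt(5)/2 - 1/2     -1/2 + sqrt(5)/2     0                          

Spot check: chi_3 (2d, j=1) on {r^2, r^3} = -sqrt(5)/2 - 1/2.

D_5 has order 2*5 = 10 with 4 conjugacy classes, hence 4 irreducibles. Sum of squared dims 1 + 1 + 4 + 4 = 10 = |G|. Linear characters come from the abelianisation; the 2-dimensional irreps have character r^k -> 2*cos(2*pi*j*k/5), reflections -> 0.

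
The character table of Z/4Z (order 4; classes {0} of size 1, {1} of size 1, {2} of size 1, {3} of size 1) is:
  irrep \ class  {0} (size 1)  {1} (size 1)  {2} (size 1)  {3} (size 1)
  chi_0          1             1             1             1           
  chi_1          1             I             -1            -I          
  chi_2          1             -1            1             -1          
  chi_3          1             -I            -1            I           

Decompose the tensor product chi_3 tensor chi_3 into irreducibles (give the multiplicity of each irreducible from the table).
chi_3 tensor chi_3 = chi_2 (all other irreducibles have multiplicity 0).

Why: The character of a tensor product is the pointwise product (chi_3 * chi_3)(C) = chi_3(C) * chi_3(C):
  {0}: (1)*(1), {1}: (-I)*(-I), {2}: (-1)*(-1), {3}: (I)*(I)
so (chi_3 * chi_3) takes values
  {0} -> 1, {1} -> -1, {2} -> 1, {3} -> -1.
Now take the inner product of this character with each irreducible chi from the table, <chi_3*chi_3, chi> = (1/4) sum_C |C| (chi_3*chi_3)(C) conj(chi(C)):
  <chi_3*chi_3, chi_0> = (1/4)[1*(1)*conj(1) + 1*(-1)*conj(1) + 1*(1)*conj(1) + 1*(-1)*conj(1)]
      = (1/4)[(1) + (-1) + (1) + (-1)] = 0/4 = 0
  <chi_3*chi_3, chi_1> = (1/4)[1*(1)*conj(1) + 1*(-1)*conj(I) + 1*(1)*conj(-1) + 1*(-1)*conj(-I)]
      = (1/4)[(1) + (I) + (-1) + (-I)] = 0/4 = 0
  <chi_3*chi_3, chi_2> = (1/4)[1*(1)*conj(1) + 1*(-1)*conj(-1) + 1*(1)*conj(1) + 1*(-1)*conj(-1)]
      = (1/4)[(1) + (1) + (1) + (1)] = 4/4 = 1
  <chi_3*chi_3, chi_3> = (1/4)[1*(1)*conj(1) + 1*(-1)*conj(-I) + 1*(1)*conj(-1) + 1*(-1)*conj(I)]
      = (1/4)[(1) + (-I) + (-1) + (I)] = 0/4 = 0
(Exp terms are combined using exp(i*s)*conj(exp(i*t)) = exp(i*(s-t)), and sums of them are collapsed using the identity that for every m > 1 the m distinct m-th roots of unity sum to 0, e.g. 1 + exp(2*I*pi/3) + exp(-2*I*pi/3) = 0.)
Hence the multiplicities are chi_2: 1. Dimension check: dim(chi_3)*dim(chi_3) = 1*1 = 1 and sum (mult * dim) = 1*1 = 1.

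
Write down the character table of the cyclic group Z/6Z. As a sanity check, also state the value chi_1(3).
Character table of Z/6Z (irreps indexed chi_0,...,chi_5 with chi_k(m) = zeta_6^(k*m), zeta_6 = exp(2*pi*i/6)):
  irrep \ class  {0} (size 1)  {1} (size 1)    {2} (size 1)    {3} (size 1)  {4} (size 1)    {5} (size 1)  
  chi_0          1             1               1               1             1               1             
  chi_1          1             exp(I*pi/3)     exp(2*I*pi/3)   -1            exp(-2*I*pi/3)  exp(-I*pi/3)  
  chi_2          1             exp(2*I*pi/3)   exp(-2*I*pi/3)  1             exp(2*I*pi/3)   exp(-2*I*pi/3)
  chi_3          1             -1              1               -1            1               -1            
  chi_4          1             exp(-2*I*pi/3)  exp(2*I*pi/3)   1             exp(-2*I*pi/3)  exp(2*I*pi/3) 
  chi_5          1             exp(-I*pi/3)    exp(-2*I*pi/3)  -1            exp(2*I*pi/3)   exp(I*pi/3)   

Spot check: chi_1(3) = zeta_6^(1*3) = zeta_6^3 = -1.

Justification: Z/6Z is abelian, so all 6 irreducible complex representations are 1-dimensional. They are given by chi_k(m) = zeta_6^(k*m) for k = 0,...,5. Row orthogonality: sum_m chi_k(m) conj(chi_l(m)) = 6 * [k = l].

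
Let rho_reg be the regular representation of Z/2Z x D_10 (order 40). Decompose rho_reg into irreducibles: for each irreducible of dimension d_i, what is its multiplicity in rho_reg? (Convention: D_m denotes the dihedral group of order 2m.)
Each irreducible V_i of dimension d_i appears with multiplicity d_i, i.e. rho_reg = (direct sum over all irreducibles V_i) d_i V_i. The irreducible dimensions for Z/2Z x D_10 are 1, 1, 1, 1, 1, 1, 1, 1, 2, 2, 2, 2, 2, 2, 2, 2: 8 irreducibles of dimension 1, each with multiplicity 1; 8 irreducibles of dimension 2, each with multiplicity 2. Total dimension 8*1*1 + 8*2*2 = 40 = |G|.

Explanation: General theorem: in the regular representation of a finite group G, each irreducible appears with multiplicity equal to its dimension. Check: dim(rho_reg) = sum d_i^2 = 1 + 1 + 1 + 1 + 1 + 1 + 1 + 1 + 4 + 4 + 4 + 4 + 4 + 4 + 4 + 4 = 40 = |G|.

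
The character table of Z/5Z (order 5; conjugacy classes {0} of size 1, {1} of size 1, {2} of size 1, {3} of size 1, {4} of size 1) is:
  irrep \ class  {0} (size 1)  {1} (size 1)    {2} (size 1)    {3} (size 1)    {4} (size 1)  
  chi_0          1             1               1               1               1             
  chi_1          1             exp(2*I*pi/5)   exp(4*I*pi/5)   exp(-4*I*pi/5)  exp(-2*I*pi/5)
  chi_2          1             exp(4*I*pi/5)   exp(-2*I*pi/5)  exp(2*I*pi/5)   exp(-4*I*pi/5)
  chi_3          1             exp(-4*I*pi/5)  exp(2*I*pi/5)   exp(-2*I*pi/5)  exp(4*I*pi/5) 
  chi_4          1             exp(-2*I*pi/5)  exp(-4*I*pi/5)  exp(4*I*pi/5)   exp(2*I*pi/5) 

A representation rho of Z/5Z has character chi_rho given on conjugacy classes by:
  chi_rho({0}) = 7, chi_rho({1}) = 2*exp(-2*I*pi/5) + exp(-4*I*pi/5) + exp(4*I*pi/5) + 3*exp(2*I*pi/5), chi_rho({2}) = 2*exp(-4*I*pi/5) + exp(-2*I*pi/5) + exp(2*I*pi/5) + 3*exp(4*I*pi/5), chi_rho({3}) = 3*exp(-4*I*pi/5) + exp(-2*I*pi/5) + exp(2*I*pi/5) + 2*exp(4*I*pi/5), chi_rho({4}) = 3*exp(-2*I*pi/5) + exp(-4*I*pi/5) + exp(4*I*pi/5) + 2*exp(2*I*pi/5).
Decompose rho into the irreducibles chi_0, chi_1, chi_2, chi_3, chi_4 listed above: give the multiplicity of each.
Multiplicities: chi_0: 0, chi_1: 3, chi_2: 1, chi_3: 1, chi_4: 2.

Proof sketch: Use <chi_rho, chi> = (1/|G|) sum_C |C| * chi_rho(C) * conj(chi(C)) with |G| = 5 for each irreducible chi in the table:
  <chi_rho, chi_0> = (1/5)[1*(7)*conj(1) + 1*(2*exp(-2*I*pi/5) + exp(-4*I*pi/5) + exp(4*I*pi/5) + 3*exp(2*I*pi/5))*conj(1) + 1*(2*exp(-4*I*pi/5) + exp(-2*I*pi/5) + exp(2*I*pi/5) + 3*exp(4*I*pi/5))*conj(1) + 1*(3*exp(-4*I*pi/5) + exp(-2*I*pi/5) + exp(2*I*pi/5) + 2*exp(4*I*pi/5))*conj(1) + 1*(3*exp(-2*I*pi/5) + exp(-4*I*pi/5) + exp(4*I*pi/5) + 2*exp(2*I*pi/5))*conj(1)]
      = (1/5)[(7) + (2*exp(-2*I*pi/5) + exp(-4*I*pi/5) + exp(4*I*pi/5) + 3*exp(2*I*pi/5)) + (2*exp(-4*I*pi/5) + exp(-2*I*pi/5) + exp(2*I*pi/5) + 3*exp(4*I*pi/5)) + (3*exp(-4*I*pi/5) + exp(-2*I*pi/5) + exp(2*I*pi/5) + 2*exp(4*I*pi/5)) + (3*exp(-2*I*pi/5) + exp(-4*I*pi/5) + exp(4*I*pi/5) + 2*exp(2*I*pi/5))] = 0/5 = 0
  <chi_rho, chi_1> = (1/5)[1*(7)*conj(1) + 1*(2*exp(-2*I*pi/5) + exp(-4*I*pi/5) + exp(4*I*pi/5) + 3*exp(2*I*pi/5))*conj(exp(2*I*pi/5)) + 1*(2*exp(-4*I*pi/5) + exp(-2*I*pi/5) + exp(2*I*pi/5) + 3*exp(4*I*pi/5))*conj(exp(4*I*pi/5)) + 1*(3*exp(-4*I*pi/5) + exp(-2*I*pi/5) + exp(2*I*pi/5) + 2*exp(4*I*pi/5))*conj(exp(-4*I*pi/5)) + 1*(3*exp(-2*I*pi/5) + exp(-4*I*pi/5) + exp(4*I*pi/5) + 2*exp(2*I*pi/5))*conj(exp(-2*I*pi/5))]
      = (1/5)[(7) + (3 + 2*exp(-4*I*pi/5) + exp(4*I*pi/5) + exp(2*I*pi/5)) + (3 + exp(-2*I*pi/5) + exp(4*I*pi/5) + 2*exp(2*I*pi/5)) + (3 + 2*exp(-2*I*pi/5) + exp(-4*I*pi/5) + exp(2*I*pi/5)) + (3 + exp(-2*I*pi/5) + exp(-4*I*pi/5) + 2*exp(4*I*pi/5))] = 15/5 = 3
  <chi_rho, chi_2> = (1/5)[1*(7)*conj(1) + 1*(2*exp(-2*I*pi/5) + exp(-4*I*pi/5) + exp(4*I*pi/5) + 3*exp(2*I*pi/5))*conj(exp(4*I*pi/5)) + 1*(2*exp(-4*I*pi/5) + exp(-2*I*pi/5) + exp(2*I*pi/5) + 3*exp(4*I*pi/5))*conj(exp(-2*I*pi/5)) + 1*(3*exp(-4*I*pi/5) + exp(-2*I*pi/5) + exp(2*I*pi/5) + 2*exp(4*I*pi/5))*conj(exp(2*I*pi/5)) + 1*(3*exp(-2*I*pi/5) + exp(-4*I*pi/5) + exp(4*I*pi/5) + 2*exp(2*I*pi/5))*conj(exp(-4*I*pi/5))]
      = (1/5)[(7) + (1 + 3*exp(-2*I*pi/5) + exp(2*I*pi/5) + 2*exp(4*I*pi/5)) + (1 + 2*exp(-2*I*pi/5) + 3*exp(-4*I*pi/5) + exp(4*I*pi/5)) + (1 + exp(-4*I*pi/5) + 3*exp(4*I*pi/5) + 2*exp(2*I*pi/5)) + (1 + 2*exp(-4*I*pi/5) + exp(-2*I*pi/5) + 3*exp(2*I*pi/5))] = 5/5 = 1
  <chi_rho, chi_3> = (1/5)[1*(7)*conj(1) + 1*(2*exp(-2*I*pi/5) + exp(-4*I*pi/5) + exp(4*I*pi/5) + 3*exp(2*I*pi/5))*conj(exp(-4*I*pi/5)) + 1*(2*exp(-4*I*pi/5) + exp(-2*I*pi/5) + exp(2*I*pi/5) + 3*exp(4*I*pi/5))*conj(exp(2*I*pi/5)) + 1*(3*exp(-4*I*pi/5) + exp(-2*I*pi/5) + exp(2*I*pi/5) + 2*exp(4*I*pi/5))*conj(exp(-2*I*pi/5)) + 1*(3*exp(-2*I*pi/5) + exp(-4*I*pi/5) + exp(4*I*pi/5) + 2*exp(2*I*pi/5))*conj(exp(4*I*pi/5))]
      = (1/5)[(7) + (1 + 3*exp(-4*I*pi/5) + exp(-2*I*pi/5) + 2*exp(2*I*pi/5)) + (1 + exp(-4*I*pi/5) + 2*exp(4*I*pi/5) + 3*exp(2*I*pi/5)) + (1 + 3*exp(-2*I*pi/5) + 2*exp(-4*I*pi/5) + exp(4*I*pi/5)) + (1 + 2*exp(-2*I*pi/5) + exp(2*I*pi/5) + 3*exp(4*I*pi/5))] = 5/5 = 1
  <chi_rho, chi_4> = (1/5)[1*(7)*conj(1) + 1*(2*exp(-2*I*pi/5) + exp(-4*I*pi/5) + exp(4*I*pi/5) + 3*exp(2*I*pi/5))*conj(exp(-2*I*pi/5)) + 1*(2*exp(-4*I*pi/5) + exp(-2*I*pi/5) + exp(2*I*pi/5) + 3*exp(4*I*pi/5))*conj(exp(-4*I*pi/5)) + 1*(3*exp(-4*I*pi/5) + exp(-2*I*pi/5) + exp(2*I*pi/5) + 2*exp(4*I*pi/5))*conj(exp(4*I*pi/5)) + 1*(3*exp(-2*I*pi/5) + exp(-4*I*pi/5) + exp(4*I*pi/5) + 2*exp(2*I*pi/5))*conj(exp(2*I*pi/5))]
      = (1/5)[(7) + (2 + exp(-2*I*pi/5) + exp(-4*I*pi/5) + 3*exp(4*I*pi/5)) + (2 + 3*exp(-2*I*pi/5) + exp(-4*I*pi/5) + exp(2*I*pi/5)) + (2 + exp(-2*I*pi/5) + exp(4*I*pi/5) + 3*exp(2*I*pi/5)) + (2 + 3*exp(-4*I*pi/5) + exp(4*I*pi/5) + exp(2*I*pi/5))] = 10/5 = 2
(Exp terms are combined using exp(i*s)*conj(exp(i*t)) = exp(i*(s-t)), and sums of them are collapsed using the identity that for every m > 1 the m distinct m-th roots of unity sum to 0, e.g. 1 + exp(2*I*pi/3) + exp(-2*I*pi/3) = 0.)
Dimension check: dim(rho) = sum (mult * dim) = 0*1 + 3*1 + 1*1 + 1*1 + 2*1 = 7 = chi_rho(e) = 7.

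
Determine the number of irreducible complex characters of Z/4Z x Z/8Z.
32

Proof sketch: The number of irreducible complex representations of a finite group equals its number of conjugacy classes. Z/4Z x Z/8Z is abelian of order 32, so every element is its own conjugacy class: 32 classes, so Z/4Z x Z/8Z (order 32) has exactly 32 irreducible complex representations.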